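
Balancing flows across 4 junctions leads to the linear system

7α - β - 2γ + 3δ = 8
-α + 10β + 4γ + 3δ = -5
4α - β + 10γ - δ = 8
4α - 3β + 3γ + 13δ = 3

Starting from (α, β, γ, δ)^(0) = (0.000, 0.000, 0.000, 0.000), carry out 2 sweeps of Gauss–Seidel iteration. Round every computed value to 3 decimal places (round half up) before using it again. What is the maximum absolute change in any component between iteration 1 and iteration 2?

0.152

Iteration 1:
  α = (8 - (-1)·0.000 - (-2)·0.000 - (3)·0.000) / (7) = 1.143
  β = (-5 - (-1)·1.143 - (4)·0.000 - (3)·0.000) / (10) = -0.386
  γ = (8 - (4)·1.143 - (-1)·-0.386 - (-1)·0.000) / (10) = 0.304
  δ = (3 - (4)·1.143 - (-3)·-0.386 - (3)·0.304) / (13) = -0.280
Iteration 2:
  α = (8 - (-1)·-0.386 - (-2)·0.304 - (3)·-0.280) / (7) = 1.295
  β = (-5 - (-1)·1.295 - (4)·0.304 - (3)·-0.280) / (10) = -0.408
  γ = (8 - (4)·1.295 - (-1)·-0.408 - (-1)·-0.280) / (10) = 0.213
  δ = (3 - (4)·1.295 - (-3)·-0.408 - (3)·0.213) / (13) = -0.311
Change: (0.152, -0.022, -0.091, -0.031) → max |·| = 0.152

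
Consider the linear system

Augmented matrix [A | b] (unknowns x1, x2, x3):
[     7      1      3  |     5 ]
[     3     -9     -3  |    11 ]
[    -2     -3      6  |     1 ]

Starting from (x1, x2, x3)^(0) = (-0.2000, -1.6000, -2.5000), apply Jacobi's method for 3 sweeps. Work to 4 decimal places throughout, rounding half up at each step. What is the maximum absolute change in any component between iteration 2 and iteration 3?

Iteration 1:
  x1 = (5 - (1)·-1.6000 - (3)·-2.5000) / (7) = 2.0143
  x2 = (11 - (3)·-0.2000 - (-3)·-2.5000) / (-9) = -0.4556
  x3 = (1 - (-2)·-0.2000 - (-3)·-1.6000) / (6) = -0.7000
Iteration 2:
  x1 = (5 - (1)·-0.4556 - (3)·-0.7000) / (7) = 1.0794
  x2 = (11 - (3)·2.0143 - (-3)·-0.7000) / (-9) = -0.3175
  x3 = (1 - (-2)·2.0143 - (-3)·-0.4556) / (6) = 0.6103
Iteration 3:
  x1 = (5 - (1)·-0.3175 - (3)·0.6103) / (7) = 0.4981
  x2 = (11 - (3)·1.0794 - (-3)·0.6103) / (-9) = -1.0659
  x3 = (1 - (-2)·1.0794 - (-3)·-0.3175) / (6) = 0.3677
Change: (-0.5813, -0.7484, -0.2426) → max |·| = 0.7484

0.7484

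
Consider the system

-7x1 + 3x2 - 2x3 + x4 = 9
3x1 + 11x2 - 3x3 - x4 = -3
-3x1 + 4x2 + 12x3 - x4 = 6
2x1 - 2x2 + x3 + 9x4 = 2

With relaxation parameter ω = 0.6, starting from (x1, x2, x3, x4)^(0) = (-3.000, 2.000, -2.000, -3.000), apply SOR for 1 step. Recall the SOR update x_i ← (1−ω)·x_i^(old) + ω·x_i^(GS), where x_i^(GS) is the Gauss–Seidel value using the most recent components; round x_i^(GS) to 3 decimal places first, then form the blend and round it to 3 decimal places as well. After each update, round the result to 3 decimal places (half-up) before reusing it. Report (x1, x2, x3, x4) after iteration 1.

(-1.372, 0.370, -0.930, -0.772)

Iteration 1:
  x1: GS value = (9 - (3)·2.000 - (-2)·-2.000 - (1)·-3.000) / (-7) = -0.286;  x1 ← (1−ω)·-3.000 + ω·-0.286 = -1.372
  x2: GS value = (-3 - (3)·-1.372 - (-3)·-2.000 - (-1)·-3.000) / (11) = -0.717;  x2 ← (1−ω)·2.000 + ω·-0.717 = 0.370
  x3: GS value = (6 - (-3)·-1.372 - (4)·0.370 - (-1)·-3.000) / (12) = -0.216;  x3 ← (1−ω)·-2.000 + ω·-0.216 = -0.930
  x4: GS value = (2 - (2)·-1.372 - (-2)·0.370 - (1)·-0.930) / (9) = 0.713;  x4 ← (1−ω)·-3.000 + ω·0.713 = -0.772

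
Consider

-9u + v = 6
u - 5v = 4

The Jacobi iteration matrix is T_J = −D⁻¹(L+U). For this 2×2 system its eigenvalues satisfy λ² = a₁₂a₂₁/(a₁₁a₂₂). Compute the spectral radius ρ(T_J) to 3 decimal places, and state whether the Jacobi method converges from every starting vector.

0.149

a₁₂a₂₁/(a₁₁a₂₂) = (1)·(1) / ((-9)·(-5)) = 0.022222
ρ = √|0.022222| = √0.022222 = 0.149
ρ < 1, so Jacobi converges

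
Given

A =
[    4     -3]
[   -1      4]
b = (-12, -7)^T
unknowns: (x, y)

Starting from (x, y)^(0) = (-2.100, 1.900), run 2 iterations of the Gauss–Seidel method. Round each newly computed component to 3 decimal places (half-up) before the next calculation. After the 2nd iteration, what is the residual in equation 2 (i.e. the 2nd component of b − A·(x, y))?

0.000

Iteration 1:
  x = (-12 - (-3)·1.900) / (4) = -1.575
  y = (-7 - (-1)·-1.575) / (4) = -2.144
Iteration 2:
  x = (-12 - (-3)·-2.144) / (4) = -4.608
  y = (-7 - (-1)·-4.608) / (4) = -2.902
Residual b − A·x = (-2.274, 0.000)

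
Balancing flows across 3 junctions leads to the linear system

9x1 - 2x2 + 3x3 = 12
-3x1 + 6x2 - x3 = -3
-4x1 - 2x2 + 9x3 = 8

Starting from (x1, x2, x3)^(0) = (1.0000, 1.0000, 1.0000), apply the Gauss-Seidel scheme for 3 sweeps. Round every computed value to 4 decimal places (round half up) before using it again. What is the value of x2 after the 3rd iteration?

Iteration 1:
  x1 = (12 - (-2)·1.0000 - (3)·1.0000) / (9) = 1.2222
  x2 = (-3 - (-3)·1.2222 - (-1)·1.0000) / (6) = 0.2778
  x3 = (8 - (-4)·1.2222 - (-2)·0.2778) / (9) = 1.4938
Iteration 2:
  x1 = (12 - (-2)·0.2778 - (3)·1.4938) / (9) = 0.8971
  x2 = (-3 - (-3)·0.8971 - (-1)·1.4938) / (6) = 0.1975
  x3 = (8 - (-4)·0.8971 - (-2)·0.1975) / (9) = 1.3315
Iteration 3:
  x1 = (12 - (-2)·0.1975 - (3)·1.3315) / (9) = 0.9334
  x2 = (-3 - (-3)·0.9334 - (-1)·1.3315) / (6) = 0.1886
  x3 = (8 - (-4)·0.9334 - (-2)·0.1886) / (9) = 1.3456

0.1886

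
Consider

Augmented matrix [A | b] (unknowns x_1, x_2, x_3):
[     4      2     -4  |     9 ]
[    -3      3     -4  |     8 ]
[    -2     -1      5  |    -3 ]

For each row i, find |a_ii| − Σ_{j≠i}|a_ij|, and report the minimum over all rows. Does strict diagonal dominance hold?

row 1: |4| − (2+4) = -2
row 2: |3| − (3+4) = -4
row 3: |5| − (2+1) = 2
minimum over rows = -4 → not strictly diagonally dominant

-4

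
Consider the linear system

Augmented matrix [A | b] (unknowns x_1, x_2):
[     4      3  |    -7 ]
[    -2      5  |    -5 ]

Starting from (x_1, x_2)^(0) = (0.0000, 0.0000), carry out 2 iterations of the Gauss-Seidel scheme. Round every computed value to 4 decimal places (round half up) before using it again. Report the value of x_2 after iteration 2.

Iteration 1:
  x_1 = (-7 - (3)·0.0000) / (4) = -1.7500
  x_2 = (-5 - (-2)·-1.7500) / (5) = -1.7000
Iteration 2:
  x_1 = (-7 - (3)·-1.7000) / (4) = -0.4750
  x_2 = (-5 - (-2)·-0.4750) / (5) = -1.1900

-1.1900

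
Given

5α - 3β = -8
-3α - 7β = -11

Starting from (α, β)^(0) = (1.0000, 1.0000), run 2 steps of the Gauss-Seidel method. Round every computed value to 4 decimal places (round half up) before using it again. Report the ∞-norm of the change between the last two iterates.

Iteration 1:
  α = (-8 - (-3)·1.0000) / (5) = -1.0000
  β = (-11 - (-3)·-1.0000) / (-7) = 2.0000
Iteration 2:
  α = (-8 - (-3)·2.0000) / (5) = -0.4000
  β = (-11 - (-3)·-0.4000) / (-7) = 1.7429
Change: (0.6000, -0.2571) → max |·| = 0.6000

0.6000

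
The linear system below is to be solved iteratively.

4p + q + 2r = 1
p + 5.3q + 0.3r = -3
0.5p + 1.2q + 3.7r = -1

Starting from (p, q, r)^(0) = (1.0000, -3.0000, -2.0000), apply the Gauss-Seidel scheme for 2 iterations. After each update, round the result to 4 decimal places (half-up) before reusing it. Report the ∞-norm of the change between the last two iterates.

Iteration 1:
  p = (1 - (1)·-3.0000 - (2)·-2.0000) / (4) = 2.0000
  q = (-3 - (1)·2.0000 - (0.3)·-2.0000) / (5.3) = -0.8302
  r = (-1 - (0.5)·2.0000 - (1.2)·-0.8302) / (3.7) = -0.2713
Iteration 2:
  p = (1 - (1)·-0.8302 - (2)·-0.2713) / (4) = 0.5932
  q = (-3 - (1)·0.5932 - (0.3)·-0.2713) / (5.3) = -0.6626
  r = (-1 - (0.5)·0.5932 - (1.2)·-0.6626) / (3.7) = -0.1355
Change: (-1.4068, 0.1676, 0.1358) → max |·| = 1.4068

1.4068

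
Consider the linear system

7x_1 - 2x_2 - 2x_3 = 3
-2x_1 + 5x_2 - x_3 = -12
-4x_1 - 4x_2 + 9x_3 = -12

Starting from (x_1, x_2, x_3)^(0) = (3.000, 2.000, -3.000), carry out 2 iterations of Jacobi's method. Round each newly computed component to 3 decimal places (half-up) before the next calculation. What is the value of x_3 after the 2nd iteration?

Iteration 1:
  x_1 = (3 - (-2)·2.000 - (-2)·-3.000) / (7) = 0.143
  x_2 = (-12 - (-2)·3.000 - (-1)·-3.000) / (5) = -1.800
  x_3 = (-12 - (-4)·3.000 - (-4)·2.000) / (9) = 0.889
Iteration 2:
  x_1 = (3 - (-2)·-1.800 - (-2)·0.889) / (7) = 0.168
  x_2 = (-12 - (-2)·0.143 - (-1)·0.889) / (5) = -2.165
  x_3 = (-12 - (-4)·0.143 - (-4)·-1.800) / (9) = -2.070

-2.070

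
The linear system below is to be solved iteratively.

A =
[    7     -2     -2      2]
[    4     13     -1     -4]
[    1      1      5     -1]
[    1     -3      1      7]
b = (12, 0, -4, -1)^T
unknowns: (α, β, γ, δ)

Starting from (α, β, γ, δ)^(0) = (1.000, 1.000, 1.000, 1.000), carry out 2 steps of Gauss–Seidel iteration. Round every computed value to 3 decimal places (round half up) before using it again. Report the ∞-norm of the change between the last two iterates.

Iteration 1:
  α = (12 - (-2)·1.000 - (-2)·1.000 - (2)·1.000) / (7) = 2.000
  β = (0 - (4)·2.000 - (-1)·1.000 - (-4)·1.000) / (13) = -0.231
  γ = (-4 - (1)·2.000 - (1)·-0.231 - (-1)·1.000) / (5) = -0.954
  δ = (-1 - (1)·2.000 - (-3)·-0.231 - (1)·-0.954) / (7) = -0.391
Iteration 2:
  α = (12 - (-2)·-0.231 - (-2)·-0.954 - (2)·-0.391) / (7) = 1.487
  β = (0 - (4)·1.487 - (-1)·-0.954 - (-4)·-0.391) / (13) = -0.651
  γ = (-4 - (1)·1.487 - (1)·-0.651 - (-1)·-0.391) / (5) = -1.045
  δ = (-1 - (1)·1.487 - (-3)·-0.651 - (1)·-1.045) / (7) = -0.485
Change: (-0.513, -0.420, -0.091, -0.094) → max |·| = 0.513

0.513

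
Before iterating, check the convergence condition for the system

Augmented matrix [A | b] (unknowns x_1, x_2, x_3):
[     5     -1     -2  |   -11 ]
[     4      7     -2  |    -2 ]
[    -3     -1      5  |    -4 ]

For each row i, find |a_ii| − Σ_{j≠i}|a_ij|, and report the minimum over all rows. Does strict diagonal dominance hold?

row 1: |5| − (1+2) = 2
row 2: |7| − (4+2) = 1
row 3: |5| − (3+1) = 1
minimum over rows = 1 → strictly diagonally dominant (convergence guaranteed)

1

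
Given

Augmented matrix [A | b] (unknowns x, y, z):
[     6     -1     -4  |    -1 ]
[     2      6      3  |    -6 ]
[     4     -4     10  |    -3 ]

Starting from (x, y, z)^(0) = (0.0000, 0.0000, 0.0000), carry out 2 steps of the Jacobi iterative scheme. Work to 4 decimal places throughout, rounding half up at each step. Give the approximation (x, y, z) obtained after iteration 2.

Iteration 1:
  x = (-1 - (-1)·0.0000 - (-4)·0.0000) / (6) = -0.1667
  y = (-6 - (2)·0.0000 - (3)·0.0000) / (6) = -1.0000
  z = (-3 - (4)·0.0000 - (-4)·0.0000) / (10) = -0.3000
Iteration 2:
  x = (-1 - (-1)·-1.0000 - (-4)·-0.3000) / (6) = -0.5333
  y = (-6 - (2)·-0.1667 - (3)·-0.3000) / (6) = -0.7944
  z = (-3 - (4)·-0.1667 - (-4)·-1.0000) / (10) = -0.6333

(-0.5333, -0.7944, -0.6333)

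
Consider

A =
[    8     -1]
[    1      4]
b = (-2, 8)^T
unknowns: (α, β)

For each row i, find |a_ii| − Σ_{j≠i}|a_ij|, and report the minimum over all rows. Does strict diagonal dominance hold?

row 1: |8| − (1) = 7
row 2: |4| − (1) = 3
minimum over rows = 3 → strictly diagonally dominant (convergence guaranteed)

3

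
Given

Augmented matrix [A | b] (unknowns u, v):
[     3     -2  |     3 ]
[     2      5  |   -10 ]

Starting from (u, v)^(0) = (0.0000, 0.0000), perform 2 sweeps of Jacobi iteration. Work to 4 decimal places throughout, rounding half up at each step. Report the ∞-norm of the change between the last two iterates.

1.3333

Iteration 1:
  u = (3 - (-2)·0.0000) / (3) = 1.0000
  v = (-10 - (2)·0.0000) / (5) = -2.0000
Iteration 2:
  u = (3 - (-2)·-2.0000) / (3) = -0.3333
  v = (-10 - (2)·1.0000) / (5) = -2.4000
Change: (-1.3333, -0.4000) → max |·| = 1.3333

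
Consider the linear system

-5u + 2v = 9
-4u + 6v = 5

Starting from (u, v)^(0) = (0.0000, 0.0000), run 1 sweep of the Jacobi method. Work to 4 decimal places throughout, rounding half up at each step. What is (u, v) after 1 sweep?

(-1.8000, 0.8333)

Iteration 1:
  u = (9 - (2)·0.0000) / (-5) = -1.8000
  v = (5 - (-4)·0.0000) / (6) = 0.8333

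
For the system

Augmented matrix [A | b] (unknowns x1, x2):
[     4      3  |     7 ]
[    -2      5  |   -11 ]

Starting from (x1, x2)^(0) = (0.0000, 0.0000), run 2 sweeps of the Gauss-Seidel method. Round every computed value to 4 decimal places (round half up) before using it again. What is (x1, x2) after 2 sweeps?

Iteration 1:
  x1 = (7 - (3)·0.0000) / (4) = 1.7500
  x2 = (-11 - (-2)·1.7500) / (5) = -1.5000
Iteration 2:
  x1 = (7 - (3)·-1.5000) / (4) = 2.8750
  x2 = (-11 - (-2)·2.8750) / (5) = -1.0500

(2.8750, -1.0500)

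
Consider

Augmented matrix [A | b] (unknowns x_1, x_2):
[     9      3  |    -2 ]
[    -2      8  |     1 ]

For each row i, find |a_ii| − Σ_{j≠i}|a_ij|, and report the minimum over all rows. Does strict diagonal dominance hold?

6

row 1: |9| − (3) = 6
row 2: |8| − (2) = 6
minimum over rows = 6 → strictly diagonally dominant (convergence guaranteed)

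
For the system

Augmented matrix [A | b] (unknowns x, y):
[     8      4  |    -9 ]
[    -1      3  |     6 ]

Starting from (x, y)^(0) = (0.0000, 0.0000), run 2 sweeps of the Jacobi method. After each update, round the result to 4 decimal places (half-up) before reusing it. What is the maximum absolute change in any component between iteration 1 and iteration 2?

Iteration 1:
  x = (-9 - (4)·0.0000) / (8) = -1.1250
  y = (6 - (-1)·0.0000) / (3) = 2.0000
Iteration 2:
  x = (-9 - (4)·2.0000) / (8) = -2.1250
  y = (6 - (-1)·-1.1250) / (3) = 1.6250
Change: (-1.0000, -0.3750) → max |·| = 1.0000

1.0000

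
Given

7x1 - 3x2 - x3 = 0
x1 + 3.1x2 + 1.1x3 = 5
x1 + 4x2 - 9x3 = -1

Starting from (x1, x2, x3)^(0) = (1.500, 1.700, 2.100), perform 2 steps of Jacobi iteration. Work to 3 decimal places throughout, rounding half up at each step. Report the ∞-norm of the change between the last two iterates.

0.717

Iteration 1:
  x1 = (0 - (-3)·1.700 - (-1)·2.100) / (7) = 1.029
  x2 = (5 - (1)·1.500 - (1.1)·2.100) / (3.1) = 0.384
  x3 = (-1 - (1)·1.500 - (4)·1.700) / (-9) = 1.033
Iteration 2:
  x1 = (0 - (-3)·0.384 - (-1)·1.033) / (7) = 0.312
  x2 = (5 - (1)·1.029 - (1.1)·1.033) / (3.1) = 0.914
  x3 = (-1 - (1)·1.029 - (4)·0.384) / (-9) = 0.396
Change: (-0.717, 0.530, -0.637) → max |·| = 0.717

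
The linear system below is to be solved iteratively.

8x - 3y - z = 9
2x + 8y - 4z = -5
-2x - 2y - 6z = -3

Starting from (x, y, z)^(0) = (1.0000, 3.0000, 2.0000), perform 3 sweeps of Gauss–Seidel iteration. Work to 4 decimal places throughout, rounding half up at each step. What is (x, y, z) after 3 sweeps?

Iteration 1:
  x = (9 - (-3)·3.0000 - (-1)·2.0000) / (8) = 2.5000
  y = (-5 - (2)·2.5000 - (-4)·2.0000) / (8) = -0.2500
  z = (-3 - (-2)·2.5000 - (-2)·-0.2500) / (-6) = -0.2500
Iteration 2:
  x = (9 - (-3)·-0.2500 - (-1)·-0.2500) / (8) = 1.0000
  y = (-5 - (2)·1.0000 - (-4)·-0.2500) / (8) = -1.0000
  z = (-3 - (-2)·1.0000 - (-2)·-1.0000) / (-6) = 0.5000
Iteration 3:
  x = (9 - (-3)·-1.0000 - (-1)·0.5000) / (8) = 0.8125
  y = (-5 - (2)·0.8125 - (-4)·0.5000) / (8) = -0.5781
  z = (-3 - (-2)·0.8125 - (-2)·-0.5781) / (-6) = 0.4219

(0.8125, -0.5781, 0.4219)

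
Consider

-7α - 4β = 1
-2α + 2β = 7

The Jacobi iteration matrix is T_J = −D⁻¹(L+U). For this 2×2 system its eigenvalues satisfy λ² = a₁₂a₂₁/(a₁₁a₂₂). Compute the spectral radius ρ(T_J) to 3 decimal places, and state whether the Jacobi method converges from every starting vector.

a₁₂a₂₁/(a₁₁a₂₂) = (-4)·(-2) / ((-7)·(2)) = -0.571429
ρ = √|-0.571429| = √0.571429 = 0.756
ρ < 1, so Jacobi converges

0.756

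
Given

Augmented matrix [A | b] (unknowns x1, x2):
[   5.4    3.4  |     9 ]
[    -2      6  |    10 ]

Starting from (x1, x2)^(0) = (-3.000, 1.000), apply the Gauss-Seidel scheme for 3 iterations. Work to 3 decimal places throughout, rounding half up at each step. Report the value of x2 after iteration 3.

Iteration 1:
  x1 = (9 - (3.4)·1.000) / (5.4) = 1.037
  x2 = (10 - (-2)·1.037) / (6) = 2.012
Iteration 2:
  x1 = (9 - (3.4)·2.012) / (5.4) = 0.400
  x2 = (10 - (-2)·0.400) / (6) = 1.800
Iteration 3:
  x1 = (9 - (3.4)·1.800) / (5.4) = 0.533
  x2 = (10 - (-2)·0.533) / (6) = 1.844

1.844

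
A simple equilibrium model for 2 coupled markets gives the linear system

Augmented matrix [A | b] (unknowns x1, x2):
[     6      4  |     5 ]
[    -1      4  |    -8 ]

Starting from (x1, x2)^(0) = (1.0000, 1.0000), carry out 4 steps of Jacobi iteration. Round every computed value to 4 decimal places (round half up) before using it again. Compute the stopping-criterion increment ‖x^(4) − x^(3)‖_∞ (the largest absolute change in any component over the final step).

Iteration 1:
  x1 = (5 - (4)·1.0000) / (6) = 0.1667
  x2 = (-8 - (-1)·1.0000) / (4) = -1.7500
Iteration 2:
  x1 = (5 - (4)·-1.7500) / (6) = 2.0000
  x2 = (-8 - (-1)·0.1667) / (4) = -1.9583
Iteration 3:
  x1 = (5 - (4)·-1.9583) / (6) = 2.1389
  x2 = (-8 - (-1)·2.0000) / (4) = -1.5000
Iteration 4:
  x1 = (5 - (4)·-1.5000) / (6) = 1.8333
  x2 = (-8 - (-1)·2.1389) / (4) = -1.4653
Change: (-0.3056, 0.0347) → max |·| = 0.3056

0.3056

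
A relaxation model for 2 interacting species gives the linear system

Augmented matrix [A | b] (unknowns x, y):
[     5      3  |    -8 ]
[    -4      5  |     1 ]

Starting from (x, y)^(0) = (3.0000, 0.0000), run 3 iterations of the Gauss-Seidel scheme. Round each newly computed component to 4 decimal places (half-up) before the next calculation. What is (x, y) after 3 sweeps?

Iteration 1:
  x = (-8 - (3)·0.0000) / (5) = -1.6000
  y = (1 - (-4)·-1.6000) / (5) = -1.0800
Iteration 2:
  x = (-8 - (3)·-1.0800) / (5) = -0.9520
  y = (1 - (-4)·-0.9520) / (5) = -0.5616
Iteration 3:
  x = (-8 - (3)·-0.5616) / (5) = -1.2630
  y = (1 - (-4)·-1.2630) / (5) = -0.8104

(-1.2630, -0.8104)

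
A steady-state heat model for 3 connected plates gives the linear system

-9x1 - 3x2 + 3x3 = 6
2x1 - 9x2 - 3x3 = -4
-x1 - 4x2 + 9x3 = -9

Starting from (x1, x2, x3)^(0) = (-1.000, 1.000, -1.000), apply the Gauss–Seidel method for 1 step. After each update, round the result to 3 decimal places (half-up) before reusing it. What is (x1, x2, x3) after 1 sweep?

Iteration 1:
  x1 = (6 - (-3)·1.000 - (3)·-1.000) / (-9) = -1.333
  x2 = (-4 - (2)·-1.333 - (-3)·-1.000) / (-9) = 0.482
  x3 = (-9 - (-1)·-1.333 - (-4)·0.482) / (9) = -0.934

(-1.333, 0.482, -0.934)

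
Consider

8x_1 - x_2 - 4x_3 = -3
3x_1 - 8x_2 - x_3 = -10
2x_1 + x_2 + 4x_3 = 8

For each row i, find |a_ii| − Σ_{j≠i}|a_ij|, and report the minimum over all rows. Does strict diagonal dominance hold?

row 1: |8| − (1+4) = 3
row 2: |-8| − (3+1) = 4
row 3: |4| − (2+1) = 1
minimum over rows = 1 → strictly diagonally dominant (convergence guaranteed)

1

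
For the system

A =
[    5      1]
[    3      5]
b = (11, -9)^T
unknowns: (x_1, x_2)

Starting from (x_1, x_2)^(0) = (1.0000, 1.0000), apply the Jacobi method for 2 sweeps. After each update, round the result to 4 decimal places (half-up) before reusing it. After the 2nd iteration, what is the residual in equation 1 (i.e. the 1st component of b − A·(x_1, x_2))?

Iteration 1:
  x_1 = (11 - (1)·1.0000) / (5) = 2.0000
  x_2 = (-9 - (3)·1.0000) / (5) = -2.4000
Iteration 2:
  x_1 = (11 - (1)·-2.4000) / (5) = 2.6800
  x_2 = (-9 - (3)·2.0000) / (5) = -3.0000
Residual b − A·x = (0.6000, -2.0400)

0.6000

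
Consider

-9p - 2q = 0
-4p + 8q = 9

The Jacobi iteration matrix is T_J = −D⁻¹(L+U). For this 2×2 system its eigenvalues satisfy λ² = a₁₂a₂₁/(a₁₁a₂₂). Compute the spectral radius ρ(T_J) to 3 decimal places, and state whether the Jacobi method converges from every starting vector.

a₁₂a₂₁/(a₁₁a₂₂) = (-2)·(-4) / ((-9)·(8)) = -0.111111
ρ = √|-0.111111| = √0.111111 = 0.333
ρ < 1, so Jacobi converges

0.333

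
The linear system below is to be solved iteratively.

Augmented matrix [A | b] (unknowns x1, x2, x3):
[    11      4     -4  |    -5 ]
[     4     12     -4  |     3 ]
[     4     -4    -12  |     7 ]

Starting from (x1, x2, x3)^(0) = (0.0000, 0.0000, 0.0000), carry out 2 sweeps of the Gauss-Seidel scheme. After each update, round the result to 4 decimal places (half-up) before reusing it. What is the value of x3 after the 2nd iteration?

-0.9774

Iteration 1:
  x1 = (-5 - (4)·0.0000 - (-4)·0.0000) / (11) = -0.4545
  x2 = (3 - (4)·-0.4545 - (-4)·0.0000) / (12) = 0.4015
  x3 = (7 - (4)·-0.4545 - (-4)·0.4015) / (-12) = -0.8687
Iteration 2:
  x1 = (-5 - (4)·0.4015 - (-4)·-0.8687) / (11) = -0.9164
  x2 = (3 - (4)·-0.9164 - (-4)·-0.8687) / (12) = 0.2659
  x3 = (7 - (4)·-0.9164 - (-4)·0.2659) / (-12) = -0.9774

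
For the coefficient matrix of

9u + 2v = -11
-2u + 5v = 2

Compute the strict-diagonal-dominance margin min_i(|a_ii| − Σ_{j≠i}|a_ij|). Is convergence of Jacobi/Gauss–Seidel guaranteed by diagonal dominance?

row 1: |9| − (2) = 7
row 2: |5| − (2) = 3
minimum over rows = 3 → strictly diagonally dominant (convergence guaranteed)

3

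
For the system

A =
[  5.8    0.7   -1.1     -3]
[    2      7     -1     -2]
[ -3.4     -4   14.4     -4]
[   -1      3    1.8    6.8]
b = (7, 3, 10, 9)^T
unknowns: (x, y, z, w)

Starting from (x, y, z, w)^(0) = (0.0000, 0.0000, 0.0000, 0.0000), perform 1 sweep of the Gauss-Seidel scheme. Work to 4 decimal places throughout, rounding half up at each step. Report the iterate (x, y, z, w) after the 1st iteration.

Iteration 1:
  x = (7 - (0.7)·0.0000 - (-1.1)·0.0000 - (-3)·0.0000) / (5.8) = 1.2069
  y = (3 - (2)·1.2069 - (-1)·0.0000 - (-2)·0.0000) / (7) = 0.0837
  z = (10 - (-3.4)·1.2069 - (-4)·0.0837 - (-4)·0.0000) / (14.4) = 1.0027
  w = (9 - (-1)·1.2069 - (3)·0.0837 - (1.8)·1.0027) / (6.8) = 1.1987

(1.2069, 0.0837, 1.0027, 1.1987)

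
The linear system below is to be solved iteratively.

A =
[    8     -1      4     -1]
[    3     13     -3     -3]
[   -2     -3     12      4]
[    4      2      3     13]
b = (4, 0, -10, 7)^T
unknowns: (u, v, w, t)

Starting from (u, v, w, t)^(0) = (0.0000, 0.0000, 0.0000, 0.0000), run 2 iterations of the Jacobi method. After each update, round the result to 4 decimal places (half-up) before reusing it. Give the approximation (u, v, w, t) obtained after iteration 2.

(0.9840, -0.1834, -0.9295, 0.5769)

Iteration 1:
  u = (4 - (-1)·0.0000 - (4)·0.0000 - (-1)·0.0000) / (8) = 0.5000
  v = (0 - (3)·0.0000 - (-3)·0.0000 - (-3)·0.0000) / (13) = 0.0000
  w = (-10 - (-2)·0.0000 - (-3)·0.0000 - (4)·0.0000) / (12) = -0.8333
  t = (7 - (4)·0.0000 - (2)·0.0000 - (3)·0.0000) / (13) = 0.5385
Iteration 2:
  u = (4 - (-1)·0.0000 - (4)·-0.8333 - (-1)·0.5385) / (8) = 0.9840
  v = (0 - (3)·0.5000 - (-3)·-0.8333 - (-3)·0.5385) / (13) = -0.1834
  w = (-10 - (-2)·0.5000 - (-3)·0.0000 - (4)·0.5385) / (12) = -0.9295
  t = (7 - (4)·0.5000 - (2)·0.0000 - (3)·-0.8333) / (13) = 0.5769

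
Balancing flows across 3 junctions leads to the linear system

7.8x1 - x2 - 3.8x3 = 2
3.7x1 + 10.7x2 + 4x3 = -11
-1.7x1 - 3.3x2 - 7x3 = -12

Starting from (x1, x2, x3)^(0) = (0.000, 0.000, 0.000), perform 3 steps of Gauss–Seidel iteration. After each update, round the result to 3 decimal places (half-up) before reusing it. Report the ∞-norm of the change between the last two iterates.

0.118

Iteration 1:
  x1 = (2 - (-1)·0.000 - (-3.8)·0.000) / (7.8) = 0.256
  x2 = (-11 - (3.7)·0.256 - (4)·0.000) / (10.7) = -1.117
  x3 = (-12 - (-1.7)·0.256 - (-3.3)·-1.117) / (-7) = 2.179
Iteration 2:
  x1 = (2 - (-1)·-1.117 - (-3.8)·2.179) / (7.8) = 1.175
  x2 = (-11 - (3.7)·1.175 - (4)·2.179) / (10.7) = -2.249
  x3 = (-12 - (-1.7)·1.175 - (-3.3)·-2.249) / (-7) = 2.489
Iteration 3:
  x1 = (2 - (-1)·-2.249 - (-3.8)·2.489) / (7.8) = 1.181
  x2 = (-11 - (3.7)·1.181 - (4)·2.489) / (10.7) = -2.367
  x3 = (-12 - (-1.7)·1.181 - (-3.3)·-2.367) / (-7) = 2.543
Change: (0.006, -0.118, 0.054) → max |·| = 0.118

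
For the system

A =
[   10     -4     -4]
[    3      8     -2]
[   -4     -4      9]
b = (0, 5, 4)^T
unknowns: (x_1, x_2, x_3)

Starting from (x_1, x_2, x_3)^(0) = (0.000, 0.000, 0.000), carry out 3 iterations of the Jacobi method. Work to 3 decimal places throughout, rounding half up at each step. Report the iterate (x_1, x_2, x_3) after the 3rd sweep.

Iteration 1:
  x_1 = (0 - (-4)·0.000 - (-4)·0.000) / (10) = 0.000
  x_2 = (5 - (3)·0.000 - (-2)·0.000) / (8) = 0.625
  x_3 = (4 - (-4)·0.000 - (-4)·0.000) / (9) = 0.444
Iteration 2:
  x_1 = (0 - (-4)·0.625 - (-4)·0.444) / (10) = 0.428
  x_2 = (5 - (3)·0.000 - (-2)·0.444) / (8) = 0.736
  x_3 = (4 - (-4)·0.000 - (-4)·0.625) / (9) = 0.722
Iteration 3:
  x_1 = (0 - (-4)·0.736 - (-4)·0.722) / (10) = 0.583
  x_2 = (5 - (3)·0.428 - (-2)·0.722) / (8) = 0.645
  x_3 = (4 - (-4)·0.428 - (-4)·0.736) / (9) = 0.962

(0.583, 0.645, 0.962)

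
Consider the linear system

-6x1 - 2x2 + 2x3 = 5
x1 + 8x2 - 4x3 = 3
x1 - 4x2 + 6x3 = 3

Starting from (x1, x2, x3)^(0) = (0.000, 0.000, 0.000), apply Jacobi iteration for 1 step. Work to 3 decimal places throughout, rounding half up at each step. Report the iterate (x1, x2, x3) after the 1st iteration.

(-0.833, 0.375, 0.500)

Iteration 1:
  x1 = (5 - (-2)·0.000 - (2)·0.000) / (-6) = -0.833
  x2 = (3 - (1)·0.000 - (-4)·0.000) / (8) = 0.375
  x3 = (3 - (1)·0.000 - (-4)·0.000) / (6) = 0.500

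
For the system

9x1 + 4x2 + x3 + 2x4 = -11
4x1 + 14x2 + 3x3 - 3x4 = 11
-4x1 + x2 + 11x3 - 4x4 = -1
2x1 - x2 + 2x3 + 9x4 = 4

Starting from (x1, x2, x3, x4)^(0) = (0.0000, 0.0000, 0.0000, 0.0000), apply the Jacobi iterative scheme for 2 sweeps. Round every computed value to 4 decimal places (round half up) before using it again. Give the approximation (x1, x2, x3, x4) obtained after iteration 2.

Iteration 1:
  x1 = (-11 - (4)·0.0000 - (1)·0.0000 - (2)·0.0000) / (9) = -1.2222
  x2 = (11 - (4)·0.0000 - (3)·0.0000 - (-3)·0.0000) / (14) = 0.7857
  x3 = (-1 - (-4)·0.0000 - (1)·0.0000 - (-4)·0.0000) / (11) = -0.0909
  x4 = (4 - (2)·0.0000 - (-1)·0.0000 - (2)·0.0000) / (9) = 0.4444
Iteration 2:
  x1 = (-11 - (4)·0.7857 - (1)·-0.0909 - (2)·0.4444) / (9) = -1.6601
  x2 = (11 - (4)·-1.2222 - (3)·-0.0909 - (-3)·0.4444) / (14) = 1.2496
  x3 = (-1 - (-4)·-1.2222 - (1)·0.7857 - (-4)·0.4444) / (11) = -0.4452
  x4 = (4 - (2)·-1.2222 - (-1)·0.7857 - (2)·-0.0909) / (9) = 0.8235

(-1.6601, 1.2496, -0.4452, 0.8235)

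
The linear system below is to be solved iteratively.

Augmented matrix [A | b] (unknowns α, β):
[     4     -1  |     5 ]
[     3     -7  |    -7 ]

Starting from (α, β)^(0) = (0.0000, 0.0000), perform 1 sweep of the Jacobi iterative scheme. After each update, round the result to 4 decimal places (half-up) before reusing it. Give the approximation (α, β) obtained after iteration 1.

(1.2500, 1.0000)

Iteration 1:
  α = (5 - (-1)·0.0000) / (4) = 1.2500
  β = (-7 - (3)·0.0000) / (-7) = 1.0000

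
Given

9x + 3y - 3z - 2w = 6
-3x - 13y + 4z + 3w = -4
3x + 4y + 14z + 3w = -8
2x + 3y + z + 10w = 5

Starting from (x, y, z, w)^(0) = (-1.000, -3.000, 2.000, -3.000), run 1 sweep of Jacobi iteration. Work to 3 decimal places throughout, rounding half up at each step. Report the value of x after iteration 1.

1.667

Iteration 1:
  x = (6 - (3)·-3.000 - (-3)·2.000 - (-2)·-3.000) / (9) = 1.667
  y = (-4 - (-3)·-1.000 - (4)·2.000 - (3)·-3.000) / (-13) = 0.462
  z = (-8 - (3)·-1.000 - (4)·-3.000 - (3)·-3.000) / (14) = 1.143
  w = (5 - (2)·-1.000 - (3)·-3.000 - (1)·2.000) / (10) = 1.400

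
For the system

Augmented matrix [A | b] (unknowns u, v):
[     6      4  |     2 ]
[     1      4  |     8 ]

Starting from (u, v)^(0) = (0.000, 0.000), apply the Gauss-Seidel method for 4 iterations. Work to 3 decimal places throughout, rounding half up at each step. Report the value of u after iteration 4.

Iteration 1:
  u = (2 - (4)·0.000) / (6) = 0.333
  v = (8 - (1)·0.333) / (4) = 1.917
Iteration 2:
  u = (2 - (4)·1.917) / (6) = -0.945
  v = (8 - (1)·-0.945) / (4) = 2.236
Iteration 3:
  u = (2 - (4)·2.236) / (6) = -1.157
  v = (8 - (1)·-1.157) / (4) = 2.289
Iteration 4:
  u = (2 - (4)·2.289) / (6) = -1.193
  v = (8 - (1)·-1.193) / (4) = 2.298

-1.193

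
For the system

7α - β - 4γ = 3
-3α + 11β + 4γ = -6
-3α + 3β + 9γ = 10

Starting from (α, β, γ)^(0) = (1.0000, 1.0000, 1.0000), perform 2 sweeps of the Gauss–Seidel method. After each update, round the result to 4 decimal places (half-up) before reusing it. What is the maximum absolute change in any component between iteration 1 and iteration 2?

0.2059

Iteration 1:
  α = (3 - (-1)·1.0000 - (-4)·1.0000) / (7) = 1.1429
  β = (-6 - (-3)·1.1429 - (4)·1.0000) / (11) = -0.5974
  γ = (10 - (-3)·1.1429 - (3)·-0.5974) / (9) = 1.6912
Iteration 2:
  α = (3 - (-1)·-0.5974 - (-4)·1.6912) / (7) = 1.3096
  β = (-6 - (-3)·1.3096 - (4)·1.6912) / (11) = -0.8033
  γ = (10 - (-3)·1.3096 - (3)·-0.8033) / (9) = 1.8154
Change: (0.1667, -0.2059, 0.1242) → max |·| = 0.2059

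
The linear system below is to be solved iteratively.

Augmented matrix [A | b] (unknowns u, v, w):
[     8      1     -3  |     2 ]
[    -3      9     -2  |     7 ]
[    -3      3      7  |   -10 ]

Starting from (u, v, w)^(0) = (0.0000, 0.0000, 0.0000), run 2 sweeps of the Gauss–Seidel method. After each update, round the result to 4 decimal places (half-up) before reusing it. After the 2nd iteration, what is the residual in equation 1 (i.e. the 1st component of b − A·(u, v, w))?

0.4707

Iteration 1:
  u = (2 - (1)·0.0000 - (-3)·0.0000) / (8) = 0.2500
  v = (7 - (-3)·0.2500 - (-2)·0.0000) / (9) = 0.8611
  w = (-10 - (-3)·0.2500 - (3)·0.8611) / (7) = -1.6905
Iteration 2:
  u = (2 - (1)·0.8611 - (-3)·-1.6905) / (8) = -0.4916
  v = (7 - (-3)·-0.4916 - (-2)·-1.6905) / (9) = 0.2382
  w = (-10 - (-3)·-0.4916 - (3)·0.2382) / (7) = -1.7413
Residual b − A·x = (0.4707, -0.1012, -0.0003)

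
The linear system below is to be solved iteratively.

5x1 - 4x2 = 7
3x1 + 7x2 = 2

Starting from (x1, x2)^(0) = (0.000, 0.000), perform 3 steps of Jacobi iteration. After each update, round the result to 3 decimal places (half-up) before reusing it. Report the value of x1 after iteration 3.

Iteration 1:
  x1 = (7 - (-4)·0.000) / (5) = 1.400
  x2 = (2 - (3)·0.000) / (7) = 0.286
Iteration 2:
  x1 = (7 - (-4)·0.286) / (5) = 1.629
  x2 = (2 - (3)·1.400) / (7) = -0.314
Iteration 3:
  x1 = (7 - (-4)·-0.314) / (5) = 1.149
  x2 = (2 - (3)·1.629) / (7) = -0.412

1.149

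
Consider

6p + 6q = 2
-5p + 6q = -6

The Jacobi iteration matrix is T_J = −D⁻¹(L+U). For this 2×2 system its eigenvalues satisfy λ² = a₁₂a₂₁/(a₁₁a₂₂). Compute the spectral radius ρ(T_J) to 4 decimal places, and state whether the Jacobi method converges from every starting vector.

a₁₂a₂₁/(a₁₁a₂₂) = (6)·(-5) / ((6)·(6)) = -0.833333
ρ = √|-0.833333| = √0.833333 = 0.9129
ρ < 1, so Jacobi converges

0.9129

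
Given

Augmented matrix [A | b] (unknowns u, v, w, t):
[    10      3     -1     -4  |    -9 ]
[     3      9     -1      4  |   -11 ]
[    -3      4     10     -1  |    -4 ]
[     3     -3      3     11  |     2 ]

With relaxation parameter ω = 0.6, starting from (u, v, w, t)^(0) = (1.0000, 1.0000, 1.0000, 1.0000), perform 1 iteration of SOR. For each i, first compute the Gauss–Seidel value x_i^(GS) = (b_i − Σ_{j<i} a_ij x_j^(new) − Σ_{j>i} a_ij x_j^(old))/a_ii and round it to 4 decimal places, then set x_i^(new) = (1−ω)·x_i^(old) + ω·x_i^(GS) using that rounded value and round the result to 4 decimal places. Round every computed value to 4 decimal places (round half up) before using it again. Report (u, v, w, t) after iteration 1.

Iteration 1:
  u: GS value = (-9 - (3)·1.0000 - (-1)·1.0000 - (-4)·1.0000) / (10) = -0.7000;  u ← (1−ω)·1.0000 + ω·-0.7000 = -0.0200
  v: GS value = (-11 - (3)·-0.0200 - (-1)·1.0000 - (4)·1.0000) / (9) = -1.5489;  v ← (1−ω)·1.0000 + ω·-1.5489 = -0.5293
  w: GS value = (-4 - (-3)·-0.0200 - (4)·-0.5293 - (-1)·1.0000) / (10) = -0.0943;  w ← (1−ω)·1.0000 + ω·-0.0943 = 0.3434
  t: GS value = (2 - (3)·-0.0200 - (-3)·-0.5293 - (3)·0.3434) / (11) = -0.0507;  t ← (1−ω)·1.0000 + ω·-0.0507 = 0.3696

(-0.0200, -0.5293, 0.3434, 0.3696)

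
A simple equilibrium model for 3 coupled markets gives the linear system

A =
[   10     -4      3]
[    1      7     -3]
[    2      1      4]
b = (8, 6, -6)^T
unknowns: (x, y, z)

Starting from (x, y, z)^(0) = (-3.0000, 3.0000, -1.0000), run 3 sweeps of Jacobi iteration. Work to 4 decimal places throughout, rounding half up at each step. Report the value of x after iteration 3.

1.7421

Iteration 1:
  x = (8 - (-4)·3.0000 - (3)·-1.0000) / (10) = 2.3000
  y = (6 - (1)·-3.0000 - (-3)·-1.0000) / (7) = 0.8571
  z = (-6 - (2)·-3.0000 - (1)·3.0000) / (4) = -0.7500
Iteration 2:
  x = (8 - (-4)·0.8571 - (3)·-0.7500) / (10) = 1.3678
  y = (6 - (1)·2.3000 - (-3)·-0.7500) / (7) = 0.2071
  z = (-6 - (2)·2.3000 - (1)·0.8571) / (4) = -2.8643
Iteration 3:
  x = (8 - (-4)·0.2071 - (3)·-2.8643) / (10) = 1.7421
  y = (6 - (1)·1.3678 - (-3)·-2.8643) / (7) = -0.5658
  z = (-6 - (2)·1.3678 - (1)·0.2071) / (4) = -2.2357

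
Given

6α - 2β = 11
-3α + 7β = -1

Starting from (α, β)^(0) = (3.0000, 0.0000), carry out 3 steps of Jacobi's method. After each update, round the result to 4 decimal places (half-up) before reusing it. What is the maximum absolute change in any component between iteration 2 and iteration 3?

0.1667

Iteration 1:
  α = (11 - (-2)·0.0000) / (6) = 1.8333
  β = (-1 - (-3)·3.0000) / (7) = 1.1429
Iteration 2:
  α = (11 - (-2)·1.1429) / (6) = 2.2143
  β = (-1 - (-3)·1.8333) / (7) = 0.6428
Iteration 3:
  α = (11 - (-2)·0.6428) / (6) = 2.0476
  β = (-1 - (-3)·2.2143) / (7) = 0.8061
Change: (-0.1667, 0.1633) → max |·| = 0.1667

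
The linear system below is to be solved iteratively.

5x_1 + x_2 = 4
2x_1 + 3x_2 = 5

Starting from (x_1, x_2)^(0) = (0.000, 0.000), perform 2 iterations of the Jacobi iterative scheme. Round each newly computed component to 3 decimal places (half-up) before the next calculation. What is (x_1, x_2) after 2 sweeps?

Iteration 1:
  x_1 = (4 - (1)·0.000) / (5) = 0.800
  x_2 = (5 - (2)·0.000) / (3) = 1.667
Iteration 2:
  x_1 = (4 - (1)·1.667) / (5) = 0.467
  x_2 = (5 - (2)·0.800) / (3) = 1.133

(0.467, 1.133)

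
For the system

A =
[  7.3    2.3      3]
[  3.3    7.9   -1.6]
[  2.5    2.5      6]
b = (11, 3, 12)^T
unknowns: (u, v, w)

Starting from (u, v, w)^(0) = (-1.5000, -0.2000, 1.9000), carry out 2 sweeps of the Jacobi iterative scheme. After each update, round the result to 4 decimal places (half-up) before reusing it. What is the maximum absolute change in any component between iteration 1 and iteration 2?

1.6167

Iteration 1:
  u = (11 - (2.3)·-0.2000 - (3)·1.9000) / (7.3) = 0.7890
  v = (3 - (3.3)·-1.5000 - (-1.6)·1.9000) / (7.9) = 1.3911
  w = (12 - (2.5)·-1.5000 - (2.5)·-0.2000) / (6) = 2.7083
Iteration 2:
  u = (11 - (2.3)·1.3911 - (3)·2.7083) / (7.3) = -0.0444
  v = (3 - (3.3)·0.7890 - (-1.6)·2.7083) / (7.9) = 0.5987
  w = (12 - (2.5)·0.7890 - (2.5)·1.3911) / (6) = 1.0916
Change: (-0.8334, -0.7924, -1.6167) → max |·| = 1.6167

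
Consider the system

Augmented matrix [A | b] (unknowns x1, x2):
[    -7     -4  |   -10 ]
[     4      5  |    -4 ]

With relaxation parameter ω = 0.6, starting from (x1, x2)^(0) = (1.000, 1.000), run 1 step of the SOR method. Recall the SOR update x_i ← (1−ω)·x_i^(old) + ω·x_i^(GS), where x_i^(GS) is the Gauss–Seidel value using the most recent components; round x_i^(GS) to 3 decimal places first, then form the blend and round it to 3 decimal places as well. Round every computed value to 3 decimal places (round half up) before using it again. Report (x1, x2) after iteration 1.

Iteration 1:
  x1: GS value = (-10 - (-4)·1.000) / (-7) = 0.857;  x1 ← (1−ω)·1.000 + ω·0.857 = 0.914
  x2: GS value = (-4 - (4)·0.914) / (5) = -1.531;  x2 ← (1−ω)·1.000 + ω·-1.531 = -0.519

(0.914, -0.519)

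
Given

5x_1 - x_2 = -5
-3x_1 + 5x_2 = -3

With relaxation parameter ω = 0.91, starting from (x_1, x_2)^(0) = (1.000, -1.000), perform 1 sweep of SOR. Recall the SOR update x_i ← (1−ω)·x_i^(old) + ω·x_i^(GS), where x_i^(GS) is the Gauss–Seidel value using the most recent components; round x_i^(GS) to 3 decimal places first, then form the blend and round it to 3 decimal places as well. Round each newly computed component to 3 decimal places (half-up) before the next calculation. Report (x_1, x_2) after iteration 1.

(-1.002, -1.183)

Iteration 1:
  x_1: GS value = (-5 - (-1)·-1.000) / (5) = -1.200;  x_1 ← (1−ω)·1.000 + ω·-1.200 = -1.002
  x_2: GS value = (-3 - (-3)·-1.002) / (5) = -1.201;  x_2 ← (1−ω)·-1.000 + ω·-1.201 = -1.183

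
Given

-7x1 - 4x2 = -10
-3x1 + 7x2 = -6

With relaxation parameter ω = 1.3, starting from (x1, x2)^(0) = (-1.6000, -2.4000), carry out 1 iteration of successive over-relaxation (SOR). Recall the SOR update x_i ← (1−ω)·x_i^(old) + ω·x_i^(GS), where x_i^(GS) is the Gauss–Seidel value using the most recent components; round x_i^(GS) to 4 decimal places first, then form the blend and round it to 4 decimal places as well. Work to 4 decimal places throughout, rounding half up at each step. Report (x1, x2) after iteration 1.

Iteration 1:
  x1: GS value = (-10 - (-4)·-2.4000) / (-7) = 2.8000;  x1 ← (1−ω)·-1.6000 + ω·2.8000 = 4.1200
  x2: GS value = (-6 - (-3)·4.1200) / (7) = 0.9086;  x2 ← (1−ω)·-2.4000 + ω·0.9086 = 1.9012

(4.1200, 1.9012)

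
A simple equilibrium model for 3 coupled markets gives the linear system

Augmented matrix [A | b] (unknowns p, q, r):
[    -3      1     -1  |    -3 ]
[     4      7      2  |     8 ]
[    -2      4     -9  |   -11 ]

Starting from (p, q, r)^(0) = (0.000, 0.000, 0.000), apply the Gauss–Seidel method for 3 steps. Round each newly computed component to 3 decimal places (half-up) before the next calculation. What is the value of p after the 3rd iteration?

0.713

Iteration 1:
  p = (-3 - (1)·0.000 - (-1)·0.000) / (-3) = 1.000
  q = (8 - (4)·1.000 - (2)·0.000) / (7) = 0.571
  r = (-11 - (-2)·1.000 - (4)·0.571) / (-9) = 1.254
Iteration 2:
  p = (-3 - (1)·0.571 - (-1)·1.254) / (-3) = 0.772
  q = (8 - (4)·0.772 - (2)·1.254) / (7) = 0.343
  r = (-11 - (-2)·0.772 - (4)·0.343) / (-9) = 1.203
Iteration 3:
  p = (-3 - (1)·0.343 - (-1)·1.203) / (-3) = 0.713
  q = (8 - (4)·0.713 - (2)·1.203) / (7) = 0.392
  r = (-11 - (-2)·0.713 - (4)·0.392) / (-9) = 1.238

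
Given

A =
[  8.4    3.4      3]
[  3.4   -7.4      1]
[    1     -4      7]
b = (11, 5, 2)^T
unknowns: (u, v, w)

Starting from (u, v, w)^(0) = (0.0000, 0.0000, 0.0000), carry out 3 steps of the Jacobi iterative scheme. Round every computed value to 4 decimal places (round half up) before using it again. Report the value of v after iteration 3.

-0.0341

Iteration 1:
  u = (11 - (3.4)·0.0000 - (3)·0.0000) / (8.4) = 1.3095
  v = (5 - (3.4)·0.0000 - (1)·0.0000) / (-7.4) = -0.6757
  w = (2 - (1)·0.0000 - (-4)·0.0000) / (7) = 0.2857
Iteration 2:
  u = (11 - (3.4)·-0.6757 - (3)·0.2857) / (8.4) = 1.4810
  v = (5 - (3.4)·1.3095 - (1)·0.2857) / (-7.4) = -0.0354
  w = (2 - (1)·1.3095 - (-4)·-0.6757) / (7) = -0.2875
Iteration 3:
  u = (11 - (3.4)·-0.0354 - (3)·-0.2875) / (8.4) = 1.4265
  v = (5 - (3.4)·1.4810 - (1)·-0.2875) / (-7.4) = -0.0341
  w = (2 - (1)·1.4810 - (-4)·-0.0354) / (7) = 0.0539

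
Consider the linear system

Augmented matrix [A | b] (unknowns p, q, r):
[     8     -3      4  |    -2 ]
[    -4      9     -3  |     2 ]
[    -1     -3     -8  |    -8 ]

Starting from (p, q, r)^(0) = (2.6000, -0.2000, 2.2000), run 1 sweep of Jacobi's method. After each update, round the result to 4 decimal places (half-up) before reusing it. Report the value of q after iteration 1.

2.1111

Iteration 1:
  p = (-2 - (-3)·-0.2000 - (4)·2.2000) / (8) = -1.4250
  q = (2 - (-4)·2.6000 - (-3)·2.2000) / (9) = 2.1111
  r = (-8 - (-1)·2.6000 - (-3)·-0.2000) / (-8) = 0.7500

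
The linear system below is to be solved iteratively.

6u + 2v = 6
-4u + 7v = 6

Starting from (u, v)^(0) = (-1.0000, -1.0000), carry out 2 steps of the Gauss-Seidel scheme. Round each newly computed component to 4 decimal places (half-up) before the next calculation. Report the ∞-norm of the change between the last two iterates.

0.8730

Iteration 1:
  u = (6 - (2)·-1.0000) / (6) = 1.3333
  v = (6 - (-4)·1.3333) / (7) = 1.6190
Iteration 2:
  u = (6 - (2)·1.6190) / (6) = 0.4603
  v = (6 - (-4)·0.4603) / (7) = 1.1202
Change: (-0.8730, -0.4988) → max |·| = 0.8730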